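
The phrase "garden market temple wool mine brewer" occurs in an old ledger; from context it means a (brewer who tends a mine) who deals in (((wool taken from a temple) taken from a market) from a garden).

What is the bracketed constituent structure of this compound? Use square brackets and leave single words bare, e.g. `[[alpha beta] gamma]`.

[[garden [market [temple wool]]] [mine brewer]]

Overall it is a kind of brewer (specifically "mine brewer"); the modifier is "garden market temple wool".
Inside "garden market temple wool": head "wool" (specifically "market temple wool"), modifier "garden".
Inside "market temple wool": head "wool" (specifically "temple wool"), modifier "market".
Inside "temple wool": head "wool", modifier "temple".
Inside "mine brewer": head "brewer", modifier "mine".
Assembled: [[garden [market [temple wool]]] [mine brewer]].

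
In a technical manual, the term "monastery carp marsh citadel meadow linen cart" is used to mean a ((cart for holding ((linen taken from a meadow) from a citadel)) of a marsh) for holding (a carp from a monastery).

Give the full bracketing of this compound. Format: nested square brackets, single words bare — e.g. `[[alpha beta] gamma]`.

[[monastery carp] [marsh [[citadel [meadow linen]] cart]]]

Overall it is a kind of cart (specifically "marsh citadel meadow linen cart"); the modifier is "monastery carp".
"monastery carp" → head "carp", modifier "monastery".
"marsh citadel meadow linen cart" → head "cart" (specifically "citadel meadow linen cart"), modifier "marsh".
"citadel meadow linen cart" → head "cart", modifier "citadel meadow linen".
"citadel meadow linen" → head "linen" (specifically "meadow linen"), modifier "citadel".
"meadow linen" → head "linen", modifier "meadow".
Putting it together: [[monastery carp] [marsh [[citadel [meadow linen]] cart]]].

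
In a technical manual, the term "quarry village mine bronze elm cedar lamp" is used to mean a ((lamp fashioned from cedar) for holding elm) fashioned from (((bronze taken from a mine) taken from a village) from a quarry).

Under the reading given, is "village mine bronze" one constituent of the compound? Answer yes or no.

yes

The paraphrase groups the words so that "village mine bronze" is one unit: it corresponds to a single parenthesized sub-phrase.
The full structure is [[quarry [village [mine bronze]]] [elm [cedar lamp]]], in which [village mine bronze] is a constituent.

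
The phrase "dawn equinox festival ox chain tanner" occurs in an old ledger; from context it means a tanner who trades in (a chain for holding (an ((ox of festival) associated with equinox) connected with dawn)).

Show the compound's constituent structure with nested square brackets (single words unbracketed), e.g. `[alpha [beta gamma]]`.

[[[dawn [equinox [festival ox]]] chain] tanner]

Overall it is a kind of tanner; the modifier is "dawn equinox festival ox chain".
Inside "dawn equinox festival ox chain": head "chain", modifier "dawn equinox festival ox".
Inside "dawn equinox festival ox": head "ox" (specifically "equinox festival ox"), modifier "dawn".
Inside "equinox festival ox": head "ox" (specifically "festival ox"), modifier "equinox".
Inside "festival ox": head "ox", modifier "festival".
Putting it together: [[[dawn [equinox [festival ox]]] chain] tanner].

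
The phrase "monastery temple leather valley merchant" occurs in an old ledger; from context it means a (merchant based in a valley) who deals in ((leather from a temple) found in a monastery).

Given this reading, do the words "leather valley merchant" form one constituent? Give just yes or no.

no

The top-level split is [monastery temple leather] [valley merchant]; the full structure is [[monastery [temple leather]] [valley merchant]].
"leather valley merchant" straddles a constituent boundary, so it is not a single unit.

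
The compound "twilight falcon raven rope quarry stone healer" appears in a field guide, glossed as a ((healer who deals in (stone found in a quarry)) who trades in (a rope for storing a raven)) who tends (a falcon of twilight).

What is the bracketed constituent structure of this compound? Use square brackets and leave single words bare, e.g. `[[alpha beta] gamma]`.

The outermost head in the paraphrase is "healer" (specifically "raven rope quarry stone healer"), modified by "twilight falcon".
Inside "twilight falcon": head "falcon", modifier "twilight".
Inside "raven rope quarry stone healer": head "healer" (specifically "quarry stone healer"), modifier "raven rope".
Inside "raven rope": head "rope", modifier "raven".
Inside "quarry stone healer": head "healer", modifier "quarry stone".
Inside "quarry stone": head "stone", modifier "quarry".
Assembled: [[twilight falcon] [[raven rope] [[quarry stone] healer]]].

[[twilight falcon] [[raven rope] [[quarry stone] healer]]]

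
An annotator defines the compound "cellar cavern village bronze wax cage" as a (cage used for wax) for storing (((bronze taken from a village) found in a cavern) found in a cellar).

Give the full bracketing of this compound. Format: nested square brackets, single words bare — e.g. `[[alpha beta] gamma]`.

Whole compound: head "cage" (specifically "wax cage"), modifier "cellar cavern village bronze".
Within "cellar cavern village bronze", the head is "bronze" (specifically "cavern village bronze") and the modifier is "cellar".
Within "cavern village bronze", the head is "bronze" (specifically "village bronze") and the modifier is "cavern".
Within "village bronze", the head is "bronze" and the modifier is "village".
Within "wax cage", the head is "cage" and the modifier is "wax".
So the structure is [[cellar [cavern [village bronze]]] [wax cage]].

[[cellar [cavern [village bronze]]] [wax cage]]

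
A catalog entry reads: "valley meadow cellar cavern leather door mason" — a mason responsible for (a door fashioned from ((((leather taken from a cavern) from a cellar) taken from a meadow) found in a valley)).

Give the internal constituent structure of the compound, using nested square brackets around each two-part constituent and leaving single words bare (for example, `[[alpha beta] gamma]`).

[[[valley [meadow [cellar [cavern leather]]]] door] mason]

Whole compound: head "mason", modifier "valley meadow cellar cavern leather door".
Within "valley meadow cellar cavern leather door", the head is "door" and the modifier is "valley meadow cellar cavern leather".
Within "valley meadow cellar cavern leather", the head is "leather" (specifically "meadow cellar cavern leather") and the modifier is "valley".
Within "meadow cellar cavern leather", the head is "leather" (specifically "cellar cavern leather") and the modifier is "meadow".
Within "cellar cavern leather", the head is "leather" (specifically "cavern leather") and the modifier is "cellar".
Within "cavern leather", the head is "leather" and the modifier is "cavern".
So the structure is [[[valley [meadow [cellar [cavern leather]]]] door] mason].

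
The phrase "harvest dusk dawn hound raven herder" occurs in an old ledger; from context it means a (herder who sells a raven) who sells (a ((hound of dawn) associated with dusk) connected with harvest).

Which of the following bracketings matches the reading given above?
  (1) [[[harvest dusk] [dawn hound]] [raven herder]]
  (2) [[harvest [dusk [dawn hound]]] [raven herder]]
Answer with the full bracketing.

The paraphrase's head is the "herder" part ("raven herder"); its modifier is "harvest dusk dawn hound".
That top-level split, carried through the inner groups, gives [[harvest [dusk [dawn hound]]] [raven herder]].

[[harvest [dusk [dawn hound]]] [raven herder]]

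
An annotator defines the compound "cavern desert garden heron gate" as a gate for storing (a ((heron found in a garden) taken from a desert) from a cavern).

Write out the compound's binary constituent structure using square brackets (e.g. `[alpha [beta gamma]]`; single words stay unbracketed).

The outermost head in the paraphrase is "gate", modified by "cavern desert garden heron".
"cavern desert garden heron" → head "heron" (specifically "desert garden heron"), modifier "cavern".
"desert garden heron" → head "heron" (specifically "garden heron"), modifier "desert".
"garden heron" → head "heron", modifier "garden".
Assembled: [[cavern [desert [garden heron]]] gate].

[[cavern [desert [garden heron]]] gate]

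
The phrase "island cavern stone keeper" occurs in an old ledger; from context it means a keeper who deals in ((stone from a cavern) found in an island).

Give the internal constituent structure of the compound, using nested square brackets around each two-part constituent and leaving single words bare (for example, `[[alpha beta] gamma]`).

The outermost head in the paraphrase is "keeper", modified by "island cavern stone".
Within "island cavern stone", the head is "stone" (specifically "cavern stone") and the modifier is "island".
Within "cavern stone", the head is "stone" and the modifier is "cavern".
Putting it together: [[island [cavern stone]] keeper].

[[island [cavern stone]] keeper]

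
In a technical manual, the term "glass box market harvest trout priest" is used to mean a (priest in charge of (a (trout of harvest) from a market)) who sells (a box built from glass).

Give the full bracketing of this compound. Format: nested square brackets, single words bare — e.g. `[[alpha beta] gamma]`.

[[glass box] [[market [harvest trout]] priest]]

Whole compound: head "priest" (specifically "market harvest trout priest"), modifier "glass box".
Within "glass box", the head is "box" and the modifier is "glass".
Within "market harvest trout priest", the head is "priest" and the modifier is "market harvest trout".
Within "market harvest trout", the head is "trout" (specifically "harvest trout") and the modifier is "market".
Within "harvest trout", the head is "trout" and the modifier is "harvest".
Assembled: [[glass box] [[market [harvest trout]] priest]].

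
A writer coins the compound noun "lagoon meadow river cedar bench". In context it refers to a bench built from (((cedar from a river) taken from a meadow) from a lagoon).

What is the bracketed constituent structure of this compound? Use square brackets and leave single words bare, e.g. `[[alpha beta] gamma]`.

At the top level: head "bench"; modifier "lagoon meadow river cedar".
Within "lagoon meadow river cedar", the head is "cedar" (specifically "meadow river cedar") and the modifier is "lagoon".
Within "meadow river cedar", the head is "cedar" (specifically "river cedar") and the modifier is "meadow".
Within "river cedar", the head is "cedar" and the modifier is "river".
Assembled: [[lagoon [meadow [river cedar]]] bench].

[[lagoon [meadow [river cedar]]] bench]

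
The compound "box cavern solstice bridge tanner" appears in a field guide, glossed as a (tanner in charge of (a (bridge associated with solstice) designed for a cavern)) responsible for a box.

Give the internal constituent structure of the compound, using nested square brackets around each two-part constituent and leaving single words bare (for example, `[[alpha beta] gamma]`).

Overall it is a kind of tanner (specifically "cavern solstice bridge tanner"); the modifier is "box".
Inside "cavern solstice bridge tanner": head "tanner", modifier "cavern solstice bridge".
Inside "cavern solstice bridge": head "bridge" (specifically "solstice bridge"), modifier "cavern".
Inside "solstice bridge": head "bridge", modifier "solstice".
Putting it together: [box [[cavern [solstice bridge]] tanner]].

[box [[cavern [solstice bridge]] tanner]]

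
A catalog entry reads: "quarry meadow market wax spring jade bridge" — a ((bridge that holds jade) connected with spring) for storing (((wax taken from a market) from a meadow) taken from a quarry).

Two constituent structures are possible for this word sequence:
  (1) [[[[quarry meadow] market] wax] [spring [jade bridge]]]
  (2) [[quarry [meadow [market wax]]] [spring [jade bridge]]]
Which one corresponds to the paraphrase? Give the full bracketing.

[[quarry [meadow [market wax]]] [spring [jade bridge]]]

The paraphrase's head is the "bridge" part ("spring jade bridge"); its modifier is "quarry meadow market wax".
That top-level split, carried through the inner groups, gives [[quarry [meadow [market wax]]] [spring [jade bridge]]].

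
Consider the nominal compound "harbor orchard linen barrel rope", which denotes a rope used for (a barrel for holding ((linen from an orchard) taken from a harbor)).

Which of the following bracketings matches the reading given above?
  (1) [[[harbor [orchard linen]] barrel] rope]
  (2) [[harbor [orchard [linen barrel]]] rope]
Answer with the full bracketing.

The paraphrase's head is the "rope" part ("rope"); its modifier is "harbor orchard linen barrel".
That top-level split, carried through the inner groups, gives [[[harbor [orchard linen]] barrel] rope].

[[[harbor [orchard linen]] barrel] rope]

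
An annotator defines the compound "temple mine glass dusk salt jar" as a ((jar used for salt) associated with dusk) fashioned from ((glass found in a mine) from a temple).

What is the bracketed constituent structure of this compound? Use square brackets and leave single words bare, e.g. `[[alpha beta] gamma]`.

[[temple [mine glass]] [dusk [salt jar]]]

The outermost head in the paraphrase is "jar" (specifically "dusk salt jar"), modified by "temple mine glass".
Inside "temple mine glass": head "glass" (specifically "mine glass"), modifier "temple".
Inside "mine glass": head "glass", modifier "mine".
Inside "dusk salt jar": head "jar" (specifically "salt jar"), modifier "dusk".
Inside "salt jar": head "jar", modifier "salt".
So the structure is [[temple [mine glass]] [dusk [salt jar]]].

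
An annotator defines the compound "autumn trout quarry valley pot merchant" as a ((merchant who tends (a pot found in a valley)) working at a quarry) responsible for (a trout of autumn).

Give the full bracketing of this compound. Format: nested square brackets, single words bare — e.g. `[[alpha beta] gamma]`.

[[autumn trout] [quarry [[valley pot] merchant]]]

Whole compound: head "merchant" (specifically "quarry valley pot merchant"), modifier "autumn trout".
Within "autumn trout", the head is "trout" and the modifier is "autumn".
Within "quarry valley pot merchant", the head is "merchant" (specifically "valley pot merchant") and the modifier is "quarry".
Within "valley pot merchant", the head is "merchant" and the modifier is "valley pot".
Within "valley pot", the head is "pot" and the modifier is "valley".
Putting it together: [[autumn trout] [quarry [[valley pot] merchant]]].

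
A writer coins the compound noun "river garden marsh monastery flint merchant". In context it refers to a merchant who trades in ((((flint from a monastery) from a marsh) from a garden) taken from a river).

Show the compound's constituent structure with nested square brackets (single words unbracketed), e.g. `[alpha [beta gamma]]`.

[[river [garden [marsh [monastery flint]]]] merchant]

The outermost head in the paraphrase is "merchant", modified by "river garden marsh monastery flint".
Inside "river garden marsh monastery flint": head "flint" (specifically "garden marsh monastery flint"), modifier "river".
Inside "garden marsh monastery flint": head "flint" (specifically "marsh monastery flint"), modifier "garden".
Inside "marsh monastery flint": head "flint" (specifically "monastery flint"), modifier "marsh".
Inside "monastery flint": head "flint", modifier "monastery".
So the structure is [[river [garden [marsh [monastery flint]]]] merchant].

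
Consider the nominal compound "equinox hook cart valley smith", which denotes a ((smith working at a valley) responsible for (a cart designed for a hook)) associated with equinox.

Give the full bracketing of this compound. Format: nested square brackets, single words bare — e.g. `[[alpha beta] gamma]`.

Overall it is a kind of smith (specifically "hook cart valley smith"); the modifier is "equinox".
Within "hook cart valley smith", the head is "smith" (specifically "valley smith") and the modifier is "hook cart".
Within "hook cart", the head is "cart" and the modifier is "hook".
Within "valley smith", the head is "smith" and the modifier is "valley".
Assembled: [equinox [[hook cart] [valley smith]]].

[equinox [[hook cart] [valley smith]]]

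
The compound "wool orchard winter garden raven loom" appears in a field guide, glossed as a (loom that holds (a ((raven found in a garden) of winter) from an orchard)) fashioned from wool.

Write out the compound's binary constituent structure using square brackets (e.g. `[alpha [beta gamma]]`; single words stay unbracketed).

Overall it is a kind of loom (specifically "orchard winter garden raven loom"); the modifier is "wool".
"orchard winter garden raven loom" → head "loom", modifier "orchard winter garden raven".
"orchard winter garden raven" → head "raven" (specifically "winter garden raven"), modifier "orchard".
"winter garden raven" → head "raven" (specifically "garden raven"), modifier "winter".
"garden raven" → head "raven", modifier "garden".
So the structure is [wool [[orchard [winter [garden raven]]] loom]].

[wool [[orchard [winter [garden raven]]] loom]]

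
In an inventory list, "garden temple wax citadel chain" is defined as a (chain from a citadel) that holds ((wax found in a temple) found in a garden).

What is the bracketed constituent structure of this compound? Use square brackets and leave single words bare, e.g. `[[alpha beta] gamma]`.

Overall it is a kind of chain (specifically "citadel chain"); the modifier is "garden temple wax".
Within "garden temple wax", the head is "wax" (specifically "temple wax") and the modifier is "garden".
Within "temple wax", the head is "wax" and the modifier is "temple".
Within "citadel chain", the head is "chain" and the modifier is "citadel".
Putting it together: [[garden [temple wax]] [citadel chain]].

[[garden [temple wax]] [citadel chain]]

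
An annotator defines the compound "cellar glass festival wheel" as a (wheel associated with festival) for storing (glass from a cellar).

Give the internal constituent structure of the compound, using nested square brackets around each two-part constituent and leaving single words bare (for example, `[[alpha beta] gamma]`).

[[cellar glass] [festival wheel]]

At the top level: head "wheel" (specifically "festival wheel"); modifier "cellar glass".
"cellar glass" → head "glass", modifier "cellar".
"festival wheel" → head "wheel", modifier "festival".
So the structure is [[cellar glass] [festival wheel]].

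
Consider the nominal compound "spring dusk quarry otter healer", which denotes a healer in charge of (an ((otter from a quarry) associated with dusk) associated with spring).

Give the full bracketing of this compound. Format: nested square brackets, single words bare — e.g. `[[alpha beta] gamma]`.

At the top level: head "healer"; modifier "spring dusk quarry otter".
"spring dusk quarry otter" → head "otter" (specifically "dusk quarry otter"), modifier "spring".
"dusk quarry otter" → head "otter" (specifically "quarry otter"), modifier "dusk".
"quarry otter" → head "otter", modifier "quarry".
So the structure is [[spring [dusk [quarry otter]]] healer].

[[spring [dusk [quarry otter]]] healer]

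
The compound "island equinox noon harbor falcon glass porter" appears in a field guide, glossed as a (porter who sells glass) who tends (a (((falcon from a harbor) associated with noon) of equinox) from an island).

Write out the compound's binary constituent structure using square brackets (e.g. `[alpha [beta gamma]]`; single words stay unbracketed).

[[island [equinox [noon [harbor falcon]]]] [glass porter]]

At the top level: head "porter" (specifically "glass porter"); modifier "island equinox noon harbor falcon".
Inside "island equinox noon harbor falcon": head "falcon" (specifically "equinox noon harbor falcon"), modifier "island".
Inside "equinox noon harbor falcon": head "falcon" (specifically "noon harbor falcon"), modifier "equinox".
Inside "noon harbor falcon": head "falcon" (specifically "harbor falcon"), modifier "noon".
Inside "harbor falcon": head "falcon", modifier "harbor".
Inside "glass porter": head "porter", modifier "glass".
So the structure is [[island [equinox [noon [harbor falcon]]]] [glass porter]].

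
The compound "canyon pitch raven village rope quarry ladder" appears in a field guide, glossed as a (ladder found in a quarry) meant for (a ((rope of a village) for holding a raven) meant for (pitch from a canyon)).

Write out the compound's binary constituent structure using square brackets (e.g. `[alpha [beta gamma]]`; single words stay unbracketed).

The outermost head in the paraphrase is "ladder" (specifically "quarry ladder"), modified by "canyon pitch raven village rope".
Within "canyon pitch raven village rope", the head is "rope" (specifically "raven village rope") and the modifier is "canyon pitch".
Within "canyon pitch", the head is "pitch" and the modifier is "canyon".
Within "raven village rope", the head is "rope" (specifically "village rope") and the modifier is "raven".
Within "village rope", the head is "rope" and the modifier is "village".
Within "quarry ladder", the head is "ladder" and the modifier is "quarry".
Putting it together: [[[canyon pitch] [raven [village rope]]] [quarry ladder]].

[[[canyon pitch] [raven [village rope]]] [quarry ladder]]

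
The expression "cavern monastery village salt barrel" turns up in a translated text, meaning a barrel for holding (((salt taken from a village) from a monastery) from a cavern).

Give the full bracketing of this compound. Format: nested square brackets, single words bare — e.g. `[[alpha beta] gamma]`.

Whole compound: head "barrel", modifier "cavern monastery village salt".
Inside "cavern monastery village salt": head "salt" (specifically "monastery village salt"), modifier "cavern".
Inside "monastery village salt": head "salt" (specifically "village salt"), modifier "monastery".
Inside "village salt": head "salt", modifier "village".
Putting it together: [[cavern [monastery [village salt]]] barrel].

[[cavern [monastery [village salt]]] barrel]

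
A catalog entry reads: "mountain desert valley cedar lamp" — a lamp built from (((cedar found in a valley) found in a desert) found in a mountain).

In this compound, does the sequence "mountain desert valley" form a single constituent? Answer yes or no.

no

The top-level split is [mountain desert valley cedar] [lamp]; the full structure is [[mountain [desert [valley cedar]]] lamp].
"mountain desert valley" straddles a constituent boundary, so it is not a single unit.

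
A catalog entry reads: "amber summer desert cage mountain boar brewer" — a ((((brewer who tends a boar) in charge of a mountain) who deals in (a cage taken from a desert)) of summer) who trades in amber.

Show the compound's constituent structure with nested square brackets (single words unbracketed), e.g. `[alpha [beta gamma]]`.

[amber [summer [[desert cage] [mountain [boar brewer]]]]]

The outermost head in the paraphrase is "brewer" (specifically "summer desert cage mountain boar brewer"), modified by "amber".
Inside "summer desert cage mountain boar brewer": head "brewer" (specifically "desert cage mountain boar brewer"), modifier "summer".
Inside "desert cage mountain boar brewer": head "brewer" (specifically "mountain boar brewer"), modifier "desert cage".
Inside "desert cage": head "cage", modifier "desert".
Inside "mountain boar brewer": head "brewer" (specifically "boar brewer"), modifier "mountain".
Inside "boar brewer": head "brewer", modifier "boar".
Putting it together: [amber [summer [[desert cage] [mountain [boar brewer]]]]].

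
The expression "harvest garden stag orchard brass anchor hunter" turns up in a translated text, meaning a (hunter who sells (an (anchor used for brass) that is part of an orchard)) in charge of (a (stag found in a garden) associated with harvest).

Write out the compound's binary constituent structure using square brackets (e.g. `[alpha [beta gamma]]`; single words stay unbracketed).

[[harvest [garden stag]] [[orchard [brass anchor]] hunter]]

Whole compound: head "hunter" (specifically "orchard brass anchor hunter"), modifier "harvest garden stag".
Inside "harvest garden stag": head "stag" (specifically "garden stag"), modifier "harvest".
Inside "garden stag": head "stag", modifier "garden".
Inside "orchard brass anchor hunter": head "hunter", modifier "orchard brass anchor".
Inside "orchard brass anchor": head "anchor" (specifically "brass anchor"), modifier "orchard".
Inside "brass anchor": head "anchor", modifier "brass".
So the structure is [[harvest [garden stag]] [[orchard [brass anchor]] hunter]].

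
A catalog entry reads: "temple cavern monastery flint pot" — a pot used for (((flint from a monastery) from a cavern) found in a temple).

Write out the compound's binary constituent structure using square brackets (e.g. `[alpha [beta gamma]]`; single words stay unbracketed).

[[temple [cavern [monastery flint]]] pot]

The outermost head in the paraphrase is "pot", modified by "temple cavern monastery flint".
Inside "temple cavern monastery flint": head "flint" (specifically "cavern monastery flint"), modifier "temple".
Inside "cavern monastery flint": head "flint" (specifically "monastery flint"), modifier "cavern".
Inside "monastery flint": head "flint", modifier "monastery".
So the structure is [[temple [cavern [monastery flint]]] pot].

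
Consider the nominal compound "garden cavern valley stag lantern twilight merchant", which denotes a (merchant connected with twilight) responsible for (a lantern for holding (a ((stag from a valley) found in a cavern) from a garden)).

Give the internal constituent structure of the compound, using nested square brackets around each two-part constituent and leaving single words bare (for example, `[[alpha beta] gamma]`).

The outermost head in the paraphrase is "merchant" (specifically "twilight merchant"), modified by "garden cavern valley stag lantern".
"garden cavern valley stag lantern" → head "lantern", modifier "garden cavern valley stag".
"garden cavern valley stag" → head "stag" (specifically "cavern valley stag"), modifier "garden".
"cavern valley stag" → head "stag" (specifically "valley stag"), modifier "cavern".
"valley stag" → head "stag", modifier "valley".
"twilight merchant" → head "merchant", modifier "twilight".
So the structure is [[[garden [cavern [valley stag]]] lantern] [twilight merchant]].

[[[garden [cavern [valley stag]]] lantern] [twilight merchant]]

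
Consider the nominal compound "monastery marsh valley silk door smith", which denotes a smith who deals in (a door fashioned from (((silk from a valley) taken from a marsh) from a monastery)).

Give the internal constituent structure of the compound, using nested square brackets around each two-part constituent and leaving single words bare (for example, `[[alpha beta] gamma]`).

At the top level: head "smith"; modifier "monastery marsh valley silk door".
Within "monastery marsh valley silk door", the head is "door" and the modifier is "monastery marsh valley silk".
Within "monastery marsh valley silk", the head is "silk" (specifically "marsh valley silk") and the modifier is "monastery".
Within "marsh valley silk", the head is "silk" (specifically "valley silk") and the modifier is "marsh".
Within "valley silk", the head is "silk" and the modifier is "valley".
Assembled: [[[monastery [marsh [valley silk]]] door] smith].

[[[monastery [marsh [valley silk]]] door] smith]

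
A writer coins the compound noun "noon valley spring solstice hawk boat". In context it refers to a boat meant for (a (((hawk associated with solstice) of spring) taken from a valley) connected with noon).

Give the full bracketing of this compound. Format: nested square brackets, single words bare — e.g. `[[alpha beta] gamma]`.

[[noon [valley [spring [solstice hawk]]]] boat]

Whole compound: head "boat", modifier "noon valley spring solstice hawk".
Inside "noon valley spring solstice hawk": head "hawk" (specifically "valley spring solstice hawk"), modifier "noon".
Inside "valley spring solstice hawk": head "hawk" (specifically "spring solstice hawk"), modifier "valley".
Inside "spring solstice hawk": head "hawk" (specifically "solstice hawk"), modifier "spring".
Inside "solstice hawk": head "hawk", modifier "solstice".
So the structure is [[noon [valley [spring [solstice hawk]]]] boat].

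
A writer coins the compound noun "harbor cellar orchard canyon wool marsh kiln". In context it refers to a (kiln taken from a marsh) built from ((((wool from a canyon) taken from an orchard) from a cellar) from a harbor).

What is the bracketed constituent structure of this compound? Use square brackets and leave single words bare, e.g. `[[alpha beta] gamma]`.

At the top level: head "kiln" (specifically "marsh kiln"); modifier "harbor cellar orchard canyon wool".
Within "harbor cellar orchard canyon wool", the head is "wool" (specifically "cellar orchard canyon wool") and the modifier is "harbor".
Within "cellar orchard canyon wool", the head is "wool" (specifically "orchard canyon wool") and the modifier is "cellar".
Within "orchard canyon wool", the head is "wool" (specifically "canyon wool") and the modifier is "orchard".
Within "canyon wool", the head is "wool" and the modifier is "canyon".
Within "marsh kiln", the head is "kiln" and the modifier is "marsh".
Assembled: [[harbor [cellar [orchard [canyon wool]]]] [marsh kiln]].

[[harbor [cellar [orchard [canyon wool]]]] [marsh kiln]]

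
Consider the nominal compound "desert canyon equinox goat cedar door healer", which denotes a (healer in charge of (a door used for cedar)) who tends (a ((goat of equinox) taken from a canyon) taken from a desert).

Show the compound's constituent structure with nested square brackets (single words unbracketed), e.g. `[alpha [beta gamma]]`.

[[desert [canyon [equinox goat]]] [[cedar door] healer]]

Overall it is a kind of healer (specifically "cedar door healer"); the modifier is "desert canyon equinox goat".
Inside "desert canyon equinox goat": head "goat" (specifically "canyon equinox goat"), modifier "desert".
Inside "canyon equinox goat": head "goat" (specifically "equinox goat"), modifier "canyon".
Inside "equinox goat": head "goat", modifier "equinox".
Inside "cedar door healer": head "healer", modifier "cedar door".
Inside "cedar door": head "door", modifier "cedar".
Putting it together: [[desert [canyon [equinox goat]]] [[cedar door] healer]].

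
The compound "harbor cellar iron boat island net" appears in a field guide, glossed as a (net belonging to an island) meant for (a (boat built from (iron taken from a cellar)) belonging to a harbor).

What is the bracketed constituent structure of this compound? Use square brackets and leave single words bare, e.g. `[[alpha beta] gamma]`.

Overall it is a kind of net (specifically "island net"); the modifier is "harbor cellar iron boat".
"harbor cellar iron boat" → head "boat" (specifically "cellar iron boat"), modifier "harbor".
"cellar iron boat" → head "boat", modifier "cellar iron".
"cellar iron" → head "iron", modifier "cellar".
"island net" → head "net", modifier "island".
Assembled: [[harbor [[cellar iron] boat]] [island net]].

[[harbor [[cellar iron] boat]] [island net]]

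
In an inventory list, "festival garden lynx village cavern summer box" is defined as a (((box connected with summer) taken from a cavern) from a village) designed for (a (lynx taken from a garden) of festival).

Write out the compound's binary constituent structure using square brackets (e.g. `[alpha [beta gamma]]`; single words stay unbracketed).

Whole compound: head "box" (specifically "village cavern summer box"), modifier "festival garden lynx".
Inside "festival garden lynx": head "lynx" (specifically "garden lynx"), modifier "festival".
Inside "garden lynx": head "lynx", modifier "garden".
Inside "village cavern summer box": head "box" (specifically "cavern summer box"), modifier "village".
Inside "cavern summer box": head "box" (specifically "summer box"), modifier "cavern".
Inside "summer box": head "box", modifier "summer".
Assembled: [[festival [garden lynx]] [village [cavern [summer box]]]].

[[festival [garden lynx]] [village [cavern [summer box]]]]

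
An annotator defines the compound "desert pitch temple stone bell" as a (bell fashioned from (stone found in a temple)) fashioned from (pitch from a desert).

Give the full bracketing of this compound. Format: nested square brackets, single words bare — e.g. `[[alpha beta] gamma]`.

[[desert pitch] [[temple stone] bell]]

Whole compound: head "bell" (specifically "temple stone bell"), modifier "desert pitch".
"desert pitch" → head "pitch", modifier "desert".
"temple stone bell" → head "bell", modifier "temple stone".
"temple stone" → head "stone", modifier "temple".
Assembled: [[desert pitch] [[temple stone] bell]].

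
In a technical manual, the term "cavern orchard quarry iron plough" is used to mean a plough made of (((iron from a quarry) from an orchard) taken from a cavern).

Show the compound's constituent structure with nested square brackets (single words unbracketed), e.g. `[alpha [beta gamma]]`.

Whole compound: head "plough", modifier "cavern orchard quarry iron".
Within "cavern orchard quarry iron", the head is "iron" (specifically "orchard quarry iron") and the modifier is "cavern".
Within "orchard quarry iron", the head is "iron" (specifically "quarry iron") and the modifier is "orchard".
Within "quarry iron", the head is "iron" and the modifier is "quarry".
Assembled: [[cavern [orchard [quarry iron]]] plough].

[[cavern [orchard [quarry iron]]] plough]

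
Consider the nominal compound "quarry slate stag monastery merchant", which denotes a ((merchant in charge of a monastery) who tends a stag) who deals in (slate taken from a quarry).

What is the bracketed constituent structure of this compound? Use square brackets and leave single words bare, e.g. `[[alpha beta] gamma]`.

Overall it is a kind of merchant (specifically "stag monastery merchant"); the modifier is "quarry slate".
"quarry slate" → head "slate", modifier "quarry".
"stag monastery merchant" → head "merchant" (specifically "monastery merchant"), modifier "stag".
"monastery merchant" → head "merchant", modifier "monastery".
Putting it together: [[quarry slate] [stag [monastery merchant]]].

[[quarry slate] [stag [monastery merchant]]]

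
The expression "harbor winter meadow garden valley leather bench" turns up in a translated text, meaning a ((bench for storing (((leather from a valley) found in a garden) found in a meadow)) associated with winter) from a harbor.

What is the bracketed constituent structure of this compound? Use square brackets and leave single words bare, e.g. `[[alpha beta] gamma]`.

[harbor [winter [[meadow [garden [valley leather]]] bench]]]

Whole compound: head "bench" (specifically "winter meadow garden valley leather bench"), modifier "harbor".
Within "winter meadow garden valley leather bench", the head is "bench" (specifically "meadow garden valley leather bench") and the modifier is "winter".
Within "meadow garden valley leather bench", the head is "bench" and the modifier is "meadow garden valley leather".
Within "meadow garden valley leather", the head is "leather" (specifically "garden valley leather") and the modifier is "meadow".
Within "garden valley leather", the head is "leather" (specifically "valley leather") and the modifier is "garden".
Within "valley leather", the head is "leather" and the modifier is "valley".
Assembled: [harbor [winter [[meadow [garden [valley leather]]] bench]]].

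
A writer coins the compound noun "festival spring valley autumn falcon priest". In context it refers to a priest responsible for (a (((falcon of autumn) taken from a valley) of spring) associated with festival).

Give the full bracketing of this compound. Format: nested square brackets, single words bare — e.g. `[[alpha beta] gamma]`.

[[festival [spring [valley [autumn falcon]]]] priest]

The outermost head in the paraphrase is "priest", modified by "festival spring valley autumn falcon".
"festival spring valley autumn falcon" → head "falcon" (specifically "spring valley autumn falcon"), modifier "festival".
"spring valley autumn falcon" → head "falcon" (specifically "valley autumn falcon"), modifier "spring".
"valley autumn falcon" → head "falcon" (specifically "autumn falcon"), modifier "valley".
"autumn falcon" → head "falcon", modifier "autumn".
So the structure is [[festival [spring [valley [autumn falcon]]]] priest].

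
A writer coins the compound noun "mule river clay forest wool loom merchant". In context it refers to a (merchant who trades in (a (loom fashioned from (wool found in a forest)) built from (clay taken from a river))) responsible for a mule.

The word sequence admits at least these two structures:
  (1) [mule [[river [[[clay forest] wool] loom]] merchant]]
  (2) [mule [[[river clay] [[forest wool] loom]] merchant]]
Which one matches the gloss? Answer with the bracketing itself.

[mule [[[river clay] [[forest wool] loom]] merchant]]

The paraphrase's head is the "merchant" part ("river clay forest wool loom merchant"); its modifier is "mule".
That top-level split, carried through the inner groups, gives [mule [[[river clay] [[forest wool] loom]] merchant]].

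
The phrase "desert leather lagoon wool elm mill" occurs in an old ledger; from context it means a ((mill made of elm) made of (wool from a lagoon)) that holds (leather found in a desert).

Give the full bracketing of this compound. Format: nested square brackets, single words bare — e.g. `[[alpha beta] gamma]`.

[[desert leather] [[lagoon wool] [elm mill]]]

Whole compound: head "mill" (specifically "lagoon wool elm mill"), modifier "desert leather".
"desert leather" → head "leather", modifier "desert".
"lagoon wool elm mill" → head "mill" (specifically "elm mill"), modifier "lagoon wool".
"lagoon wool" → head "wool", modifier "lagoon".
"elm mill" → head "mill", modifier "elm".
Putting it together: [[desert leather] [[lagoon wool] [elm mill]]].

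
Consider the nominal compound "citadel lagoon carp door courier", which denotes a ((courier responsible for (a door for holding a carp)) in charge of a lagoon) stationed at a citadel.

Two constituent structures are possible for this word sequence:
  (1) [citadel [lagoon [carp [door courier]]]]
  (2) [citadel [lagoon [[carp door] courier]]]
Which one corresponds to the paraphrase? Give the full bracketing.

The paraphrase's head is the "courier" part ("lagoon carp door courier"); its modifier is "citadel".
That top-level split, carried through the inner groups, gives [citadel [lagoon [[carp door] courier]]].

[citadel [lagoon [[carp door] courier]]]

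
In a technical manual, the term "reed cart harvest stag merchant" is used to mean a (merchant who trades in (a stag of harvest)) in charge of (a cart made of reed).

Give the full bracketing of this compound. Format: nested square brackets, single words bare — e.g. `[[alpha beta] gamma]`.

[[reed cart] [[harvest stag] merchant]]

At the top level: head "merchant" (specifically "harvest stag merchant"); modifier "reed cart".
Within "reed cart", the head is "cart" and the modifier is "reed".
Within "harvest stag merchant", the head is "merchant" and the modifier is "harvest stag".
Within "harvest stag", the head is "stag" and the modifier is "harvest".
Putting it together: [[reed cart] [[harvest stag] merchant]].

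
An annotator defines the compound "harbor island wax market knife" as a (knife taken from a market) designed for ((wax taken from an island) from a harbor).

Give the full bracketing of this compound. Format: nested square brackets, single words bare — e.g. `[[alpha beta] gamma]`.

[[harbor [island wax]] [market knife]]

Overall it is a kind of knife (specifically "market knife"); the modifier is "harbor island wax".
Within "harbor island wax", the head is "wax" (specifically "island wax") and the modifier is "harbor".
Within "island wax", the head is "wax" and the modifier is "island".
Within "market knife", the head is "knife" and the modifier is "market".
Assembled: [[harbor [island wax]] [market knife]].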